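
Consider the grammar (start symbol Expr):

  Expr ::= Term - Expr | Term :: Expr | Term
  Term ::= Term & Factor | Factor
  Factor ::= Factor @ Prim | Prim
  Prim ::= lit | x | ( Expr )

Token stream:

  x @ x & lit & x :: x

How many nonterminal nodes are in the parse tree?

[Expr [Term [Term [Term [Factor [Factor [Prim x]] @ [Prim x]]] & [Factor [Prim lit]]] & [Factor [Prim x]]] :: [Expr [Term [Factor [Prim x]]]]]

16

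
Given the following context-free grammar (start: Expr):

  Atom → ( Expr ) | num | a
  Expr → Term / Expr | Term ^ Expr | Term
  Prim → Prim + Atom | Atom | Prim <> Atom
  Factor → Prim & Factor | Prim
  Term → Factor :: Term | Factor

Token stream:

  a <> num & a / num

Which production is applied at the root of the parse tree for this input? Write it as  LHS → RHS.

[Expr [Term [Factor [Prim [Prim [Atom a]] <> [Atom num]] & [Factor [Prim [Atom a]]]]] / [Expr [Term [Factor [Prim [Atom num]]]]]]

Expr → Term / Expr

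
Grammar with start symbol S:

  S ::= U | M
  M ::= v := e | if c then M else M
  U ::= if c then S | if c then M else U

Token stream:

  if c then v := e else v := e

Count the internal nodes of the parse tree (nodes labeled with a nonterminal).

[S [M if c then [M v := e] else [M v := e]]]

4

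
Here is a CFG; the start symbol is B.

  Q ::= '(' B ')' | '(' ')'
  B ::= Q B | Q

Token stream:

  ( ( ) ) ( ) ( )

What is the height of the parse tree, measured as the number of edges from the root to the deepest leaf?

4

[B [Q ( [B [Q ( )]] )] [B [Q ( )] [B [Q ( )]]]]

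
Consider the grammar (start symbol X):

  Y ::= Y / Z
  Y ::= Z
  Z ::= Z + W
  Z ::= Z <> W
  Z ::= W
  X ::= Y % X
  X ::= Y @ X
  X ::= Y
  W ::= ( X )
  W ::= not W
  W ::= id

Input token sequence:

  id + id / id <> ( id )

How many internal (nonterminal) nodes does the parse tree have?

[X [Y [Y [Z [Z [W id]] + [W id]]] / [Z [Z [W id]] <> [W ( [X [Y [Z [W id]]]] )]]]]

15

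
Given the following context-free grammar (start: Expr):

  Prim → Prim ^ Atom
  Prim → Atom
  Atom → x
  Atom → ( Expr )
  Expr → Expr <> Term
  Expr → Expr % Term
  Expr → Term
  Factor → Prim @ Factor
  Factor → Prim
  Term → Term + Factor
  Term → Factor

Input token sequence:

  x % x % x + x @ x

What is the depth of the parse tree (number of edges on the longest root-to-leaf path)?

[Expr [Expr [Expr [Term [Factor [Prim [Atom x]]]]] % [Term [Factor [Prim [Atom x]]]]] % [Term [Term [Factor [Prim [Atom x]]]] + [Factor [Prim [Atom x]] @ [Factor [Prim [Atom x]]]]]]

7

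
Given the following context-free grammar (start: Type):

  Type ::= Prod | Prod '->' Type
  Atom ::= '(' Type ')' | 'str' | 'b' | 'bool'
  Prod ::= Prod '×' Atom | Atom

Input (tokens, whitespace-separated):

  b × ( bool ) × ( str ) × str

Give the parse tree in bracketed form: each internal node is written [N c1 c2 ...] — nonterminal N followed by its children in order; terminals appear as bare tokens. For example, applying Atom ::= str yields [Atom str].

Type
Prod
Prod × Atom
Prod × Atom × Atom
Prod × Atom × Atom × Atom
Atom × Atom × Atom × Atom
b × Atom × Atom × Atom
b × ( Type ) × Atom × Atom
b × ( Prod ) × Atom × Atom
b × ( Atom ) × Atom × Atom
b × ( bool ) × Atom × Atom
b × ( bool ) × ( Type ) × Atom
b × ( bool ) × ( Prod ) × Atom
b × ( bool ) × ( Atom ) × Atom
b × ( bool ) × ( str ) × Atom
b × ( bool ) × ( str ) × str

[Type [Prod [Prod [Prod [Prod [Atom b]] × [Atom ( [Type [Prod [Atom bool]]] )]] × [Atom ( [Type [Prod [Atom str]]] )]] × [Atom str]]]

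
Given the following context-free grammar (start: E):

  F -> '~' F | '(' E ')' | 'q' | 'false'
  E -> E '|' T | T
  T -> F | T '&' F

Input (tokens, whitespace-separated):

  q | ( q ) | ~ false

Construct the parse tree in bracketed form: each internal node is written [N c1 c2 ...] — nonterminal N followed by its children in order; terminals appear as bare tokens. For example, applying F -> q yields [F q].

E
E | T
E | T | T
T | T | T
F | T | T
q | T | T
q | F | T
q | ( E ) | T
q | ( T ) | T
q | ( F ) | T
q | ( q ) | T
q | ( q ) | F
q | ( q ) | ~ F
q | ( q ) | ~ false

[E [E [E [T [F q]]] | [T [F ( [E [T [F q]]] )]]] | [T [F ~ [F false]]]]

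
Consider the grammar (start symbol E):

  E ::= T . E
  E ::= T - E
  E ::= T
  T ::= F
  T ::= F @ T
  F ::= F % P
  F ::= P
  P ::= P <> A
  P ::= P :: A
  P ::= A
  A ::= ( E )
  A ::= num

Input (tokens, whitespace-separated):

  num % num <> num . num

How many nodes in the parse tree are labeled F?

3

[E [T [F [F [P [A num]]] % [P [P [A num]] <> [A num]]]] . [E [T [F [P [A num]]]]]]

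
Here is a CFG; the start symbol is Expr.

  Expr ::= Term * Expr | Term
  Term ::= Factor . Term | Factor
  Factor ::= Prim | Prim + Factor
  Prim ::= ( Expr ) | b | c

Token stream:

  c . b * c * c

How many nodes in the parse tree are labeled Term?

[Expr [Term [Factor [Prim c]] . [Term [Factor [Prim b]]]] * [Expr [Term [Factor [Prim c]]] * [Expr [Term [Factor [Prim c]]]]]]

4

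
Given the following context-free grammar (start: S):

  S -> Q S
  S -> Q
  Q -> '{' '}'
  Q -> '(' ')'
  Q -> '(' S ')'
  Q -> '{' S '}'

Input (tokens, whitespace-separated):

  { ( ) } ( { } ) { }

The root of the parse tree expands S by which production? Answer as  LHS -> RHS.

S -> Q S

[S [Q { [S [Q ( )]] }] [S [Q ( [S [Q { }]] )] [S [Q { }]]]]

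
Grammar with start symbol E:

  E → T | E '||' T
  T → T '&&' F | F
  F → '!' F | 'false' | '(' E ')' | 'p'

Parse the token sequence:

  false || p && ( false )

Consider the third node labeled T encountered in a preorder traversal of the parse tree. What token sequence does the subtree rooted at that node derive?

[E [E [T [F false]]] || [T [T [F p]] && [F ( [E [T [F false]]] )]]]

p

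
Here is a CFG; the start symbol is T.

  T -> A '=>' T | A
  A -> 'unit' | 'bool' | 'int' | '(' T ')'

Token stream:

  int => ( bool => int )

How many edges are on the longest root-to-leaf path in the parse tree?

[T [A int] => [T [A ( [T [A bool] => [T [A int]]] )]]]

6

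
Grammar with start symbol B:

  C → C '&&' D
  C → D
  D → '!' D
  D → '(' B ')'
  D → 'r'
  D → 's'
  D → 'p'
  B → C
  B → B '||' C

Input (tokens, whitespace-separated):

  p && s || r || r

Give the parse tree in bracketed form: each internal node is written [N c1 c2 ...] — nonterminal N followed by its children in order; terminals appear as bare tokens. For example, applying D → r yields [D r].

[B [B [B [C [C [D p]] && [D s]]] || [C [D r]]] || [C [D r]]]

B
B || C
B || C || C
C || C || C
C && D || C || C
D && D || C || C
p && D || C || C
p && s || C || C
p && s || D || C
p && s || r || C
p && s || r || D
p && s || r || r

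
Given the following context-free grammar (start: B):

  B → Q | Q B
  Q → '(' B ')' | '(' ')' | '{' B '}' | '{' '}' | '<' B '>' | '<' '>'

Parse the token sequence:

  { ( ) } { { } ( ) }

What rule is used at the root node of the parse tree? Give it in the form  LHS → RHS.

B → Q B

[B [Q { [B [Q ( )]] }] [B [Q { [B [Q { }] [B [Q ( )]]] }]]]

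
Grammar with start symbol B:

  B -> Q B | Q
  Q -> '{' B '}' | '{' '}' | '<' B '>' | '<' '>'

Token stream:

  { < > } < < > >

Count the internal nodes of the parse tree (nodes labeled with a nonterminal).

8

[B [Q { [B [Q < >]] }] [B [Q < [B [Q < >]] >]]]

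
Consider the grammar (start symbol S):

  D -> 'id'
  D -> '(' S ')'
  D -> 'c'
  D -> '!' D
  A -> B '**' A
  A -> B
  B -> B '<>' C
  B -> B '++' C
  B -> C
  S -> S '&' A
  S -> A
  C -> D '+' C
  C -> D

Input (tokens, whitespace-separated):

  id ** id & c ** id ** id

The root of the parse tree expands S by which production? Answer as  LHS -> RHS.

S -> S '&' A

[S [S [A [B [C [D id]]] ** [A [B [C [D id]]]]]] & [A [B [C [D c]]] ** [A [B [C [D id]]] ** [A [B [C [D id]]]]]]]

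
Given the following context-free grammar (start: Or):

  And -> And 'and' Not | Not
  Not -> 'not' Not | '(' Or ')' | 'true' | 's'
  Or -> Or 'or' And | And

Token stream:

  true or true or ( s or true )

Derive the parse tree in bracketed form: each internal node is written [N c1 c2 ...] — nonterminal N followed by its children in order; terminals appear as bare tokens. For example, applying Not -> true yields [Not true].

[Or [Or [Or [And [Not true]]] or [And [Not true]]] or [And [Not ( [Or [Or [And [Not s]]] or [And [Not true]]] )]]]

Or
Or or And
Or or And or And
And or And or And
Not or And or And
true or And or And
true or Not or And
true or true or And
true or true or Not
true or true or ( Or )
true or true or ( Or or And )
true or true or ( And or And )
true or true or ( Not or And )
true or true or ( s or And )
true or true or ( s or Not )
true or true or ( s or true )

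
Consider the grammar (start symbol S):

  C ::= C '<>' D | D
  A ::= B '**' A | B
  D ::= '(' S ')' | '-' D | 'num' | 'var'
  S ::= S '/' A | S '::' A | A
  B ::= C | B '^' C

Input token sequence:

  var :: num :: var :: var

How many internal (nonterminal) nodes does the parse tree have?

[S [S [S [S [A [B [C [D var]]]]] :: [A [B [C [D num]]]]] :: [A [B [C [D var]]]]] :: [A [B [C [D var]]]]]

20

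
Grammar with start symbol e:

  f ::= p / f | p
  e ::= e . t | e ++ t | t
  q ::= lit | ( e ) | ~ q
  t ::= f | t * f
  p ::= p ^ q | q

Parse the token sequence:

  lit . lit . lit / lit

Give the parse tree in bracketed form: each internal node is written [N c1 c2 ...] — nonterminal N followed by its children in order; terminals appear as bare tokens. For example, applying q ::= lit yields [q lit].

e
e . t
e . t . t
t . t . t
f . t . t
p . t . t
q . t . t
lit . t . t
lit . f . t
lit . p . t
lit . q . t
lit . lit . t
lit . lit . f
lit . lit . p / f
lit . lit . q / f
lit . lit . lit / f
lit . lit . lit / p
lit . lit . lit / q
lit . lit . lit / lit

[e [e [e [t [f [p [q lit]]]]] . [t [f [p [q lit]]]]] . [t [f [p [q lit]] / [f [p [q lit]]]]]]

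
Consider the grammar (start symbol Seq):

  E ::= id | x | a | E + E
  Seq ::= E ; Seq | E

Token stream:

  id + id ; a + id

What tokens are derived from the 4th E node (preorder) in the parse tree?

[Seq [E [E id] + [E id]] ; [Seq [E [E a] + [E id]]]]

a + id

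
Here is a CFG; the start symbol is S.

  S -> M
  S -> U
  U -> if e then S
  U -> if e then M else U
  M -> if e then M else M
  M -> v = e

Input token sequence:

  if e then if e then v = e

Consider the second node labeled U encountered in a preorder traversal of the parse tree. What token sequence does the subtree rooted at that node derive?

if e then v = e

[S [U if e then [S [U if e then [S [M v = e]]]]]]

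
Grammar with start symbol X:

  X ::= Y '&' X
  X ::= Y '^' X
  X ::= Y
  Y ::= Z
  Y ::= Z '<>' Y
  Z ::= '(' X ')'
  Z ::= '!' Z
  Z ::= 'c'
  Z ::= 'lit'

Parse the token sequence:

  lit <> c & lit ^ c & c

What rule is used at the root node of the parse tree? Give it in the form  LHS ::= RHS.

X ::= Y '&' X

[X [Y [Z lit] <> [Y [Z c]]] & [X [Y [Z lit]] ^ [X [Y [Z c]] & [X [Y [Z c]]]]]]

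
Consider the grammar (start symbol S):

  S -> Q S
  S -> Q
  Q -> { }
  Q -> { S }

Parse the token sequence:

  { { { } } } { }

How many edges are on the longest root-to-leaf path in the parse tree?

6

[S [Q { [S [Q { [S [Q { }]] }]] }] [S [Q { }]]]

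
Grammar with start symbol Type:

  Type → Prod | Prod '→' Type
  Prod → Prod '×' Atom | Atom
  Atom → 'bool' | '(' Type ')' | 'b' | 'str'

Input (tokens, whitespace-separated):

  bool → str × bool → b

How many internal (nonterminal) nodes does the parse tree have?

11

[Type [Prod [Atom bool]] → [Type [Prod [Prod [Atom str]] × [Atom bool]] → [Type [Prod [Atom b]]]]]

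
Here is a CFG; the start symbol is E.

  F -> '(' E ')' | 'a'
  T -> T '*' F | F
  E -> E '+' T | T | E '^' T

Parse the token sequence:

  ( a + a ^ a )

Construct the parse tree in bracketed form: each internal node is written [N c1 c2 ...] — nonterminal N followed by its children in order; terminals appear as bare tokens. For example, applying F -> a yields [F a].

E
T
F
( E )
( E ^ T )
( E + T ^ T )
( T + T ^ T )
( F + T ^ T )
( a + T ^ T )
( a + F ^ T )
( a + a ^ T )
( a + a ^ F )
( a + a ^ a )

[E [T [F ( [E [E [E [T [F a]]] + [T [F a]]] ^ [T [F a]]] )]]]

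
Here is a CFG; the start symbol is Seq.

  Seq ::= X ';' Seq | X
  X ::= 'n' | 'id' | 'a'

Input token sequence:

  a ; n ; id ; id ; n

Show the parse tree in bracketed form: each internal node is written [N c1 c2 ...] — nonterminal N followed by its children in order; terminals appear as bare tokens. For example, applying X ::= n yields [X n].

Seq
X ; Seq
a ; Seq
a ; X ; Seq
a ; n ; Seq
a ; n ; X ; Seq
a ; n ; id ; Seq
a ; n ; id ; X ; Seq
a ; n ; id ; id ; Seq
a ; n ; id ; id ; X
a ; n ; id ; id ; n

[Seq [X a] ; [Seq [X n] ; [Seq [X id] ; [Seq [X id] ; [Seq [X n]]]]]]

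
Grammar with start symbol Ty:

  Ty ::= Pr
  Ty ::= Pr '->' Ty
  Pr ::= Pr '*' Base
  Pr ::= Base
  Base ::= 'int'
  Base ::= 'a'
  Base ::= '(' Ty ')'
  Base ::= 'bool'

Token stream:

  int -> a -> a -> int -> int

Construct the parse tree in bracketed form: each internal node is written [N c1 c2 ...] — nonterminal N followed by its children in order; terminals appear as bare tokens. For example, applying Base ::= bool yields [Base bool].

Ty
Pr -> Ty
Base -> Ty
int -> Ty
int -> Pr -> Ty
int -> Base -> Ty
int -> a -> Ty
int -> a -> Pr -> Ty
int -> a -> Base -> Ty
int -> a -> a -> Ty
int -> a -> a -> Pr -> Ty
int -> a -> a -> Base -> Ty
int -> a -> a -> int -> Ty
int -> a -> a -> int -> Pr
int -> a -> a -> int -> Base
int -> a -> a -> int -> int

[Ty [Pr [Base int]] -> [Ty [Pr [Base a]] -> [Ty [Pr [Base a]] -> [Ty [Pr [Base int]] -> [Ty [Pr [Base int]]]]]]]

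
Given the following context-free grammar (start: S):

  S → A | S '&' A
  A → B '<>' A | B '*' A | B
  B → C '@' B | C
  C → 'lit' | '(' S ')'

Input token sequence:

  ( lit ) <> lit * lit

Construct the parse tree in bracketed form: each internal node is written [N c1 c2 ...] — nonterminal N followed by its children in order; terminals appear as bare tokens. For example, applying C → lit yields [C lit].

[S [A [B [C ( [S [A [B [C lit]]]] )]] <> [A [B [C lit]] * [A [B [C lit]]]]]]

S
A
B <> A
C <> A
( S ) <> A
( A ) <> A
( B ) <> A
( C ) <> A
( lit ) <> A
( lit ) <> B * A
( lit ) <> C * A
( lit ) <> lit * A
( lit ) <> lit * B
( lit ) <> lit * C
( lit ) <> lit * lit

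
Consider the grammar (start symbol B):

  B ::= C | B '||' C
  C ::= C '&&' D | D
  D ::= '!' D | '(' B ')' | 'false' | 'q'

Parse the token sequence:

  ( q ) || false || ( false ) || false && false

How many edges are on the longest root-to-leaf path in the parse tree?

9

[B [B [B [B [C [D ( [B [C [D q]]] )]]] || [C [D false]]] || [C [D ( [B [C [D false]]] )]]] || [C [C [D false]] && [D false]]]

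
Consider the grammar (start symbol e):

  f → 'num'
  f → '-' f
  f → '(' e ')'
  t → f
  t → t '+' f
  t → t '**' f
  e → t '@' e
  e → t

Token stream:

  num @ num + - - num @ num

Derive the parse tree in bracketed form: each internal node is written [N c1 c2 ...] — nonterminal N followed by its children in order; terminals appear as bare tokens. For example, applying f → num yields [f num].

[e [t [f num]] @ [e [t [t [f num]] + [f - [f - [f num]]]] @ [e [t [f num]]]]]

e
t @ e
f @ e
num @ e
num @ t @ e
num @ t + f @ e
num @ f + f @ e
num @ num + f @ e
num @ num + - f @ e
num @ num + - - f @ e
num @ num + - - num @ e
num @ num + - - num @ t
num @ num + - - num @ f
num @ num + - - num @ num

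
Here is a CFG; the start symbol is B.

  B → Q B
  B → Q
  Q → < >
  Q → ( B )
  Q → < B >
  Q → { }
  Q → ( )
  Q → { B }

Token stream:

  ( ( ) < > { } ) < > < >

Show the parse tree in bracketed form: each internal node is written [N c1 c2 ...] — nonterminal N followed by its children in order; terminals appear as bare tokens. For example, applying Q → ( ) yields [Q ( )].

B
Q B
( B ) B
( Q B ) B
( ( ) B ) B
( ( ) Q B ) B
( ( ) < > B ) B
( ( ) < > Q ) B
( ( ) < > { } ) B
( ( ) < > { } ) Q B
( ( ) < > { } ) < > B
( ( ) < > { } ) < > Q
( ( ) < > { } ) < > < >

[B [Q ( [B [Q ( )] [B [Q < >] [B [Q { }]]]] )] [B [Q < >] [B [Q < >]]]]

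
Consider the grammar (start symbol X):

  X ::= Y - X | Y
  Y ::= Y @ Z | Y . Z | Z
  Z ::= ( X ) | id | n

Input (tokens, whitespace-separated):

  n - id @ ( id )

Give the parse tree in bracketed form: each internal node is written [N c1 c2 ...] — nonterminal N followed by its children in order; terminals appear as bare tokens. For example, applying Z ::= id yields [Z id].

[X [Y [Z n]] - [X [Y [Y [Z id]] @ [Z ( [X [Y [Z id]]] )]]]]

X
Y - X
Z - X
n - X
n - Y
n - Y @ Z
n - Z @ Z
n - id @ Z
n - id @ ( X )
n - id @ ( Y )
n - id @ ( Z )
n - id @ ( id )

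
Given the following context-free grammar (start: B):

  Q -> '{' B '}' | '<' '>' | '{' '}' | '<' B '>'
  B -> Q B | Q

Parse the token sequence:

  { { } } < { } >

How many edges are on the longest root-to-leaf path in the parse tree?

[B [Q { [B [Q { }]] }] [B [Q < [B [Q { }]] >]]]

5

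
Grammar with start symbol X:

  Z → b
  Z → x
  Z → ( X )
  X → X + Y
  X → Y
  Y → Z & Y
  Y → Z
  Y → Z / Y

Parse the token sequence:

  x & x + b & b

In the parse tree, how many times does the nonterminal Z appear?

4

[X [X [Y [Z x] & [Y [Z x]]]] + [Y [Z b] & [Y [Z b]]]]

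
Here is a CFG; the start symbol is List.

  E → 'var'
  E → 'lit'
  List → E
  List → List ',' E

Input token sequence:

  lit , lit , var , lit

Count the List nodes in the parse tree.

[List [List [List [List [E lit]] , [E lit]] , [E var]] , [E lit]]

4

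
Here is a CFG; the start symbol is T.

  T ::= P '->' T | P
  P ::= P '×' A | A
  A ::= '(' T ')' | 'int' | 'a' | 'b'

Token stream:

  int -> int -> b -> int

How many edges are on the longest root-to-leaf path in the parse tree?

[T [P [A int]] -> [T [P [A int]] -> [T [P [A b]] -> [T [P [A int]]]]]]

6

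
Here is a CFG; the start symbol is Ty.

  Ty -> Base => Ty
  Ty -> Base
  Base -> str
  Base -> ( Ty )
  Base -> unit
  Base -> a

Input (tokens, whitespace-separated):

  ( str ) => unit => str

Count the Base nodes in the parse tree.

4

[Ty [Base ( [Ty [Base str]] )] => [Ty [Base unit] => [Ty [Base str]]]]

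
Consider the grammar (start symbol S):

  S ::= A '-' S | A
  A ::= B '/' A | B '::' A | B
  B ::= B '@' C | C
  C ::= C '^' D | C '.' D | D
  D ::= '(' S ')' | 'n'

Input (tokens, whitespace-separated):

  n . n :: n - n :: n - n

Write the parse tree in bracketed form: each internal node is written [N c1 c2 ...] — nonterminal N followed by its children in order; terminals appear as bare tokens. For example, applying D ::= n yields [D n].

[S [A [B [C [C [D n]] . [D n]]] :: [A [B [C [D n]]]]] - [S [A [B [C [D n]]] :: [A [B [C [D n]]]]] - [S [A [B [C [D n]]]]]]]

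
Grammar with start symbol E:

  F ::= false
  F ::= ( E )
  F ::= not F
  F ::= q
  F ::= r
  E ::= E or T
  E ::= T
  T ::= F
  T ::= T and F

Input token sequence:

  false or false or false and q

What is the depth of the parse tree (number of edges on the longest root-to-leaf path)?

[E [E [E [T [F false]]] or [T [F false]]] or [T [T [F false]] and [F q]]]

5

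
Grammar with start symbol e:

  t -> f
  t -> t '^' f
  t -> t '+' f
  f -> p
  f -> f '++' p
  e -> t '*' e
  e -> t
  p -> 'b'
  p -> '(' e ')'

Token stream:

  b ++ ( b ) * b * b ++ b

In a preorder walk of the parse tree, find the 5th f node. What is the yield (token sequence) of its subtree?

b ++ b

[e [t [f [f [p b]] ++ [p ( [e [t [f [p b]]]] )]]] * [e [t [f [p b]]] * [e [t [f [f [p b]] ++ [p b]]]]]]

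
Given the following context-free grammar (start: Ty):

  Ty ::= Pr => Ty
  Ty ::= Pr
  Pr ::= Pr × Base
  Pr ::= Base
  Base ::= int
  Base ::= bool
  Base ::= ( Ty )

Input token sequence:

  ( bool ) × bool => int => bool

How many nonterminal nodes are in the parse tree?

[Ty [Pr [Pr [Base ( [Ty [Pr [Base bool]]] )]] × [Base bool]] => [Ty [Pr [Base int]] => [Ty [Pr [Base bool]]]]]

14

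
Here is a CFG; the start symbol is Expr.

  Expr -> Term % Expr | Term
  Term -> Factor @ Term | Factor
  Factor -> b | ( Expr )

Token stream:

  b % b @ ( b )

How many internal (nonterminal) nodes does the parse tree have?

11

[Expr [Term [Factor b]] % [Expr [Term [Factor b] @ [Term [Factor ( [Expr [Term [Factor b]]] )]]]]]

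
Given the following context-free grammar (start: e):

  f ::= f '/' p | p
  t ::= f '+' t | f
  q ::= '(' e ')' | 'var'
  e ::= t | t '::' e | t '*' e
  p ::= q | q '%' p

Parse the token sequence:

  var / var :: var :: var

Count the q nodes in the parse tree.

4

[e [t [f [f [p [q var]]] / [p [q var]]]] :: [e [t [f [p [q var]]]] :: [e [t [f [p [q var]]]]]]]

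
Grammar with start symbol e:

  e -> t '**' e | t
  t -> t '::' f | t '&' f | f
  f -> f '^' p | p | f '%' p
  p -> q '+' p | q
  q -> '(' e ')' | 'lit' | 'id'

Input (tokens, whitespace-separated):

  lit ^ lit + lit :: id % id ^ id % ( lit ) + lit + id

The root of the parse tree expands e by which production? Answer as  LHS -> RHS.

[e [t [t [f [f [p [q lit]]] ^ [p [q lit] + [p [q lit]]]]] :: [f [f [f [f [p [q id]]] % [p [q id]]] ^ [p [q id]]] % [p [q ( [e [t [f [p [q lit]]]]] )] + [p [q lit] + [p [q id]]]]]]]

e -> t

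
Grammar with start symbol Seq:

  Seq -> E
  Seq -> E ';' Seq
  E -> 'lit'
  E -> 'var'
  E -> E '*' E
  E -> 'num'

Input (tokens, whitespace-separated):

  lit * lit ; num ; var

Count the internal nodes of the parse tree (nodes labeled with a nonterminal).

8

[Seq [E [E lit] * [E lit]] ; [Seq [E num] ; [Seq [E var]]]]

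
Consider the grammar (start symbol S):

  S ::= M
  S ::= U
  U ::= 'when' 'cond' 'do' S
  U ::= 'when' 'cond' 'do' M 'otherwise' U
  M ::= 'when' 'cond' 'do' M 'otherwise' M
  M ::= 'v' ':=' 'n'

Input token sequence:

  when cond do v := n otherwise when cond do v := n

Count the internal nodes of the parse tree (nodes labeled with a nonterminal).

[S [U when cond do [M v := n] otherwise [U when cond do [S [M v := n]]]]]

6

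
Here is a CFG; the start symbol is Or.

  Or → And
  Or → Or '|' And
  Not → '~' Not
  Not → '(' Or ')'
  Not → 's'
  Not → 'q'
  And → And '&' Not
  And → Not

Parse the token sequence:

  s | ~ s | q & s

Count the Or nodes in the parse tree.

[Or [Or [Or [And [Not s]]] | [And [Not ~ [Not s]]]] | [And [And [Not q]] & [Not s]]]

3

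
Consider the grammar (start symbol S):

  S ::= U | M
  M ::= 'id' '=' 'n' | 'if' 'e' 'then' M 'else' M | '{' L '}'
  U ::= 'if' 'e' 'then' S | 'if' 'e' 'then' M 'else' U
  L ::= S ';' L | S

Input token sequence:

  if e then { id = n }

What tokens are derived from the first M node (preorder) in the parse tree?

[S [U if e then [S [M { [L [S [M id = n]]] }]]]]

{ id = n }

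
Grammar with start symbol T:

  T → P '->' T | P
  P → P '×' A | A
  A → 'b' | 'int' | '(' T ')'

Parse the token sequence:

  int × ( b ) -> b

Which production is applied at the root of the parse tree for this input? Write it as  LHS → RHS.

T → P '->' T

[T [P [P [A int]] × [A ( [T [P [A b]]] )]] -> [T [P [A b]]]]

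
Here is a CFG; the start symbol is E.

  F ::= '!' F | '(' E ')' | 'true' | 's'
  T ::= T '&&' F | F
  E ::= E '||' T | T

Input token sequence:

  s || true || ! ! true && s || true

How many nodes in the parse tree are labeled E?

[E [E [E [E [T [F s]]] || [T [F true]]] || [T [T [F ! [F ! [F true]]]] && [F s]]] || [T [F true]]]

4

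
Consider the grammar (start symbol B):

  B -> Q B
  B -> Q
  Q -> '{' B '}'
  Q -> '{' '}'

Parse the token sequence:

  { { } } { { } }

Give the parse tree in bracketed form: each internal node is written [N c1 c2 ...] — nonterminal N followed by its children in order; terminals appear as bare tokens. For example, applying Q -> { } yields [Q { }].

B
Q B
{ B } B
{ Q } B
{ { } } B
{ { } } Q
{ { } } { B }
{ { } } { Q }
{ { } } { { } }

[B [Q { [B [Q { }]] }] [B [Q { [B [Q { }]] }]]]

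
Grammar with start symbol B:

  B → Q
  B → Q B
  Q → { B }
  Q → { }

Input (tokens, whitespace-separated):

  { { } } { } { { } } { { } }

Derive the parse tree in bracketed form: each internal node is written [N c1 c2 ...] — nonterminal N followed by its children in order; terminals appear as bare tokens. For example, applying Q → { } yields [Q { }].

[B [Q { [B [Q { }]] }] [B [Q { }] [B [Q { [B [Q { }]] }] [B [Q { [B [Q { }]] }]]]]]

B
Q B
{ B } B
{ Q } B
{ { } } B
{ { } } Q B
{ { } } { } B
{ { } } { } Q B
{ { } } { } { B } B
{ { } } { } { Q } B
{ { } } { } { { } } B
{ { } } { } { { } } Q
{ { } } { } { { } } { B }
{ { } } { } { { } } { Q }
{ { } } { } { { } } { { } }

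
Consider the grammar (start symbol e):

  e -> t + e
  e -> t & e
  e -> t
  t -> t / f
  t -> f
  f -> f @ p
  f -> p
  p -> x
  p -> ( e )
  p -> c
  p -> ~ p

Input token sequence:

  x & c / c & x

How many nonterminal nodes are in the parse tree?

[e [t [f [p x]]] & [e [t [t [f [p c]]] / [f [p c]]] & [e [t [f [p x]]]]]]

15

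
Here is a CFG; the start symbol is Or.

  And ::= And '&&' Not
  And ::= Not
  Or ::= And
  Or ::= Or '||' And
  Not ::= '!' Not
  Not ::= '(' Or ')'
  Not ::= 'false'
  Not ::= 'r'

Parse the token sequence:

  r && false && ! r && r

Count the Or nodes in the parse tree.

1

[Or [And [And [And [And [Not r]] && [Not false]] && [Not ! [Not r]]] && [Not r]]]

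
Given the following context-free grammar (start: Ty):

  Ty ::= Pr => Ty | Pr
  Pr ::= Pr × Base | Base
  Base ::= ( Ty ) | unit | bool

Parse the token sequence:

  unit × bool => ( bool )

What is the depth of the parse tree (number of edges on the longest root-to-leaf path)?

[Ty [Pr [Pr [Base unit]] × [Base bool]] => [Ty [Pr [Base ( [Ty [Pr [Base bool]]] )]]]]

7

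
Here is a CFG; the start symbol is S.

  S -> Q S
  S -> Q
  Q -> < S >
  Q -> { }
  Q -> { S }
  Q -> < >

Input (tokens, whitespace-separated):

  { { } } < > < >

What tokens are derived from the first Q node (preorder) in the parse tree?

[S [Q { [S [Q { }]] }] [S [Q < >] [S [Q < >]]]]

{ { } }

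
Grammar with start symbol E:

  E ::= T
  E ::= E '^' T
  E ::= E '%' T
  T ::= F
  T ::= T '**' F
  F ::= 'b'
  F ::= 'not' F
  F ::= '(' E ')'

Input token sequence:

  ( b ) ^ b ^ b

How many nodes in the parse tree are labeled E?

4

[E [E [E [T [F ( [E [T [F b]]] )]]] ^ [T [F b]]] ^ [T [F b]]]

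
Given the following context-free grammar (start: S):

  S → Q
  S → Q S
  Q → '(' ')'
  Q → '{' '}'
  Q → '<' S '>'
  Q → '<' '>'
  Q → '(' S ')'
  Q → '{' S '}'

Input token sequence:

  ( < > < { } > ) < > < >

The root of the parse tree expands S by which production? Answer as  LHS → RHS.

[S [Q ( [S [Q < >] [S [Q < [S [Q { }]] >]]] )] [S [Q < >] [S [Q < >]]]]

S → Q S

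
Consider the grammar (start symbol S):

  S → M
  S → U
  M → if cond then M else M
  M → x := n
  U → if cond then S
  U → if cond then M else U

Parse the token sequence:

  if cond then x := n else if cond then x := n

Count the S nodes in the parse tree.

2

[S [U if cond then [M x := n] else [U if cond then [S [M x := n]]]]]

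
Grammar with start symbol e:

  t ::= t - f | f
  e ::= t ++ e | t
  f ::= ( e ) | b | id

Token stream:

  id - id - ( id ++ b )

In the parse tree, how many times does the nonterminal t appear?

[e [t [t [t [f id]] - [f id]] - [f ( [e [t [f id]] ++ [e [t [f b]]]] )]]]

5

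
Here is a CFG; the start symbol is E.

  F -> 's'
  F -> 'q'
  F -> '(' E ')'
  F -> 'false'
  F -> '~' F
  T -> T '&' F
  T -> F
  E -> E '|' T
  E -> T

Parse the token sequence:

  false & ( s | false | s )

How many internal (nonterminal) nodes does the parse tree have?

14

[E [T [T [F false]] & [F ( [E [E [E [T [F s]]] | [T [F false]]] | [T [F s]]] )]]]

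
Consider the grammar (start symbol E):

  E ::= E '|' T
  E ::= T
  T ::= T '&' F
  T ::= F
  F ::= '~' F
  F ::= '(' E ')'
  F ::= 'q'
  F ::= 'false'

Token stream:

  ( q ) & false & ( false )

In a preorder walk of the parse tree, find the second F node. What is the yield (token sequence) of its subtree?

q

[E [T [T [T [F ( [E [T [F q]]] )]] & [F false]] & [F ( [E [T [F false]]] )]]]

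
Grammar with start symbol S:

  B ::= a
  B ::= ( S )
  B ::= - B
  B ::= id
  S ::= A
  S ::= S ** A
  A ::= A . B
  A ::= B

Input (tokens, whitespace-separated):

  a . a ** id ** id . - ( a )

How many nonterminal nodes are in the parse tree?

[S [S [S [A [A [B a]] . [B a]]] ** [A [B id]]] ** [A [A [B id]] . [B - [B ( [S [A [B a]]] )]]]]

17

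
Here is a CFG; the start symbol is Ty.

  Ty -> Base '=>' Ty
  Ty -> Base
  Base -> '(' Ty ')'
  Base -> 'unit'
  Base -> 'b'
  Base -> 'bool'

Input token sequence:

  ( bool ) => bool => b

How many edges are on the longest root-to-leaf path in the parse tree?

4

[Ty [Base ( [Ty [Base bool]] )] => [Ty [Base bool] => [Ty [Base b]]]]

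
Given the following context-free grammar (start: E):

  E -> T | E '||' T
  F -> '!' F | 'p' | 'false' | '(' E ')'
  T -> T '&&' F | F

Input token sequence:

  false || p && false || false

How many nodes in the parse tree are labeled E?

[E [E [E [T [F false]]] || [T [T [F p]] && [F false]]] || [T [F false]]]

3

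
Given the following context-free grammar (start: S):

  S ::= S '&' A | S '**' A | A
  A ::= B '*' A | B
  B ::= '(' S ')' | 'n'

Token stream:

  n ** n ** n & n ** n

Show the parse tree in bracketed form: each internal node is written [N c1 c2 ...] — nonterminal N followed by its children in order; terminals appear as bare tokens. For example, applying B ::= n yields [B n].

S
S ** A
S & A ** A
S ** A & A ** A
S ** A ** A & A ** A
A ** A ** A & A ** A
B ** A ** A & A ** A
n ** A ** A & A ** A
n ** B ** A & A ** A
n ** n ** A & A ** A
n ** n ** B & A ** A
n ** n ** n & A ** A
n ** n ** n & B ** A
n ** n ** n & n ** A
n ** n ** n & n ** B
n ** n ** n & n ** n

[S [S [S [S [S [A [B n]]] ** [A [B n]]] ** [A [B n]]] & [A [B n]]] ** [A [B n]]]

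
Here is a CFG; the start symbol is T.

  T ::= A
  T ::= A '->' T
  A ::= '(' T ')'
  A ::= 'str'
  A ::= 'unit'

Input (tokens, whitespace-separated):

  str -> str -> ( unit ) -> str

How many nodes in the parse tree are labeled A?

[T [A str] -> [T [A str] -> [T [A ( [T [A unit]] )] -> [T [A str]]]]]

5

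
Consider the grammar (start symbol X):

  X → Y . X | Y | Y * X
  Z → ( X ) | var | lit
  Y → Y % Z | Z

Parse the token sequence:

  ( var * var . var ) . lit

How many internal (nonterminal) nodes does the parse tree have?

15

[X [Y [Z ( [X [Y [Z var]] * [X [Y [Z var]] . [X [Y [Z var]]]]] )]] . [X [Y [Z lit]]]]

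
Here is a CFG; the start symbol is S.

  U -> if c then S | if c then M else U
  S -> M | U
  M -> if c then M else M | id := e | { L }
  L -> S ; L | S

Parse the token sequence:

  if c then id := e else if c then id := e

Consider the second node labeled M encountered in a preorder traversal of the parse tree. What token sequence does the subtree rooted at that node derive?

[S [U if c then [M id := e] else [U if c then [S [M id := e]]]]]

id := e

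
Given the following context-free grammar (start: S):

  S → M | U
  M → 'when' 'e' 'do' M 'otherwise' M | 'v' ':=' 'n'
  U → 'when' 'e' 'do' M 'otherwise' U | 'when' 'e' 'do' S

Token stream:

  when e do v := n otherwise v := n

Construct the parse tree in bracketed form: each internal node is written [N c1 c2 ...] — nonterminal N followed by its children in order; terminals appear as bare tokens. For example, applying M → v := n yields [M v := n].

[S [M when e do [M v := n] otherwise [M v := n]]]

S
M
when e do M otherwise M
when e do v := n otherwise M
when e do v := n otherwise v := n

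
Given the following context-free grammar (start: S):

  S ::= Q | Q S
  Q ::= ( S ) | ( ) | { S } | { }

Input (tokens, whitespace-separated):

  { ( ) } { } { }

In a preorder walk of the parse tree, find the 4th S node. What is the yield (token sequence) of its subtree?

[S [Q { [S [Q ( )]] }] [S [Q { }] [S [Q { }]]]]

{ }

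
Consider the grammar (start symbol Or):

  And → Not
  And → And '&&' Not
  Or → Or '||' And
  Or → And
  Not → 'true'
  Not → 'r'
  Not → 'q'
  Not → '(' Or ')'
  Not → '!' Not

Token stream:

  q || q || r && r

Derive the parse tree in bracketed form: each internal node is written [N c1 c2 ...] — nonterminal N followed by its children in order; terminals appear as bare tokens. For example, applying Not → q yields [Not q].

[Or [Or [Or [And [Not q]]] || [And [Not q]]] || [And [And [Not r]] && [Not r]]]

Or
Or || And
Or || And || And
And || And || And
Not || And || And
q || And || And
q || Not || And
q || q || And
q || q || And && Not
q || q || Not && Not
q || q || r && Not
q || q || r && r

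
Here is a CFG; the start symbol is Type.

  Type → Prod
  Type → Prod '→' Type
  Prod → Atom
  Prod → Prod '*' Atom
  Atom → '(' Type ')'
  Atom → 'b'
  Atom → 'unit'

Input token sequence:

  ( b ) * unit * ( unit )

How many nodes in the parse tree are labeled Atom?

[Type [Prod [Prod [Prod [Atom ( [Type [Prod [Atom b]]] )]] * [Atom unit]] * [Atom ( [Type [Prod [Atom unit]]] )]]]

5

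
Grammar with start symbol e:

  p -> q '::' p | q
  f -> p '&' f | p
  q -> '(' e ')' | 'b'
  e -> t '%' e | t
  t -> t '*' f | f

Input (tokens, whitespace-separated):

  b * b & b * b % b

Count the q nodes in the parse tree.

[e [t [t [t [f [p [q b]]]] * [f [p [q b]] & [f [p [q b]]]]] * [f [p [q b]]]] % [e [t [f [p [q b]]]]]]

5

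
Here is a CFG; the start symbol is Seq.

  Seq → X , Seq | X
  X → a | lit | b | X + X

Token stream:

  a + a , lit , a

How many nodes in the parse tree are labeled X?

5

[Seq [X [X a] + [X a]] , [Seq [X lit] , [Seq [X a]]]]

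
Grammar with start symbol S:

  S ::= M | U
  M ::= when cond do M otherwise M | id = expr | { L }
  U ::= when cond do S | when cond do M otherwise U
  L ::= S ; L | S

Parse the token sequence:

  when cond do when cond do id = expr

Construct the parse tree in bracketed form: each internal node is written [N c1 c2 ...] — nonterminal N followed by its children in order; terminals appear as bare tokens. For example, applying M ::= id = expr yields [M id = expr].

[S [U when cond do [S [U when cond do [S [M id = expr]]]]]]

S
U
when cond do S
when cond do U
when cond do when cond do S
when cond do when cond do M
when cond do when cond do id = expr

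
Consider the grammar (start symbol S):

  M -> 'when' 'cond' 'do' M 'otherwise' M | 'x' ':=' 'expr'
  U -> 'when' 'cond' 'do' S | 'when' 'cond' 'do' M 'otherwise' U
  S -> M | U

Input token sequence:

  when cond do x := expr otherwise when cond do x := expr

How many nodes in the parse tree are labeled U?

2

[S [U when cond do [M x := expr] otherwise [U when cond do [S [M x := expr]]]]]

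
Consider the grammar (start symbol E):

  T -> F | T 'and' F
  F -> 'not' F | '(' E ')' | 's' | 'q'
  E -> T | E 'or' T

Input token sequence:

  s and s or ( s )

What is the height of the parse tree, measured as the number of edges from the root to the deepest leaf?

6

[E [E [T [T [F s]] and [F s]]] or [T [F ( [E [T [F s]]] )]]]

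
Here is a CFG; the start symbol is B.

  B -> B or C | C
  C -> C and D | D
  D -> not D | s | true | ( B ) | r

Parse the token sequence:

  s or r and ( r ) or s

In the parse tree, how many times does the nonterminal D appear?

5

[B [B [B [C [D s]]] or [C [C [D r]] and [D ( [B [C [D r]]] )]]] or [C [D s]]]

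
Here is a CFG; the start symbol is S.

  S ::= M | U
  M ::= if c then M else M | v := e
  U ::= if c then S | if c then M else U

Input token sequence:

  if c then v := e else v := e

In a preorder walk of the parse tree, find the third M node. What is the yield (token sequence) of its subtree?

[S [M if c then [M v := e] else [M v := e]]]

v := e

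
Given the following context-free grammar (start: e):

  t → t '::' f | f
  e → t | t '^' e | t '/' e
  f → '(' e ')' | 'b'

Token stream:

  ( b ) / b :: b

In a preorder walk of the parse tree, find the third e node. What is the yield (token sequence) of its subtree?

[e [t [f ( [e [t [f b]]] )]] / [e [t [t [f b]] :: [f b]]]]

b :: b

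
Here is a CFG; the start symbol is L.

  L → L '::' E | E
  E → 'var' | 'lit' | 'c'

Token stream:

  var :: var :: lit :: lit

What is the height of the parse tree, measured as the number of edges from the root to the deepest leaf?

[L [L [L [L [E var]] :: [E var]] :: [E lit]] :: [E lit]]

5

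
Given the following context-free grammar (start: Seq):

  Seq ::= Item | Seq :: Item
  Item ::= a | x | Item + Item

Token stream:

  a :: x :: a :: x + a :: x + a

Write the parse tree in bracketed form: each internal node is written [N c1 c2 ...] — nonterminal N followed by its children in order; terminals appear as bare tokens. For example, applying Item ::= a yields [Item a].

Seq
Seq :: Item
Seq :: Item :: Item
Seq :: Item :: Item :: Item
Seq :: Item :: Item :: Item :: Item
Item :: Item :: Item :: Item :: Item
a :: Item :: Item :: Item :: Item
a :: x :: Item :: Item :: Item
a :: x :: a :: Item :: Item
a :: x :: a :: Item + Item :: Item
a :: x :: a :: x + Item :: Item
a :: x :: a :: x + a :: Item
a :: x :: a :: x + a :: Item + Item
a :: x :: a :: x + a :: x + Item
a :: x :: a :: x + a :: x + a

[Seq [Seq [Seq [Seq [Seq [Item a]] :: [Item x]] :: [Item a]] :: [Item [Item x] + [Item a]]] :: [Item [Item x] + [Item a]]]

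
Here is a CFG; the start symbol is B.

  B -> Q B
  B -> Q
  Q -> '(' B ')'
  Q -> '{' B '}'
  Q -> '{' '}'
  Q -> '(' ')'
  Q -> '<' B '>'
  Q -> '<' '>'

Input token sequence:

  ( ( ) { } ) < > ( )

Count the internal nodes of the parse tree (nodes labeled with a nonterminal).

[B [Q ( [B [Q ( )] [B [Q { }]]] )] [B [Q < >] [B [Q ( )]]]]

10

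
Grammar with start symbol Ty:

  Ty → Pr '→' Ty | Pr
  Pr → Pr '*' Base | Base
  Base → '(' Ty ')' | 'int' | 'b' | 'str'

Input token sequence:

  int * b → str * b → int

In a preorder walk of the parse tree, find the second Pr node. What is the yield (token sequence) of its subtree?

[Ty [Pr [Pr [Base int]] * [Base b]] → [Ty [Pr [Pr [Base str]] * [Base b]] → [Ty [Pr [Base int]]]]]

int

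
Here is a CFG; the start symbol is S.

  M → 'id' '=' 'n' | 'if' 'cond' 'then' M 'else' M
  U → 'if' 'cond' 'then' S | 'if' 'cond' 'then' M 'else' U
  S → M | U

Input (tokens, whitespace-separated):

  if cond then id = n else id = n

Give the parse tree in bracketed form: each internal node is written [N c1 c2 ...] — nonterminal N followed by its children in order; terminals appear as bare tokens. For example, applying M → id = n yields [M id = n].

[S [M if cond then [M id = n] else [M id = n]]]

S
M
if cond then M else M
if cond then id = n else M
if cond then id = n else id = n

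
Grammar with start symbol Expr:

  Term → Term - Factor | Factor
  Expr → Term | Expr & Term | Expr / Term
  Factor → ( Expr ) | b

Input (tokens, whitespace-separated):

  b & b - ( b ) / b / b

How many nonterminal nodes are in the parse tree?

[Expr [Expr [Expr [Expr [Term [Factor b]]] & [Term [Term [Factor b]] - [Factor ( [Expr [Term [Factor b]]] )]]] / [Term [Factor b]]] / [Term [Factor b]]]

17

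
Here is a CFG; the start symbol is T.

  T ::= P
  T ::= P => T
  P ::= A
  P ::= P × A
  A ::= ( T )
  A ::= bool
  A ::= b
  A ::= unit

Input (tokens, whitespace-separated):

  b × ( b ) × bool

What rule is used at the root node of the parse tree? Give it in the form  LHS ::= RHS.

T ::= P

[T [P [P [P [A b]] × [A ( [T [P [A b]]] )]] × [A bool]]]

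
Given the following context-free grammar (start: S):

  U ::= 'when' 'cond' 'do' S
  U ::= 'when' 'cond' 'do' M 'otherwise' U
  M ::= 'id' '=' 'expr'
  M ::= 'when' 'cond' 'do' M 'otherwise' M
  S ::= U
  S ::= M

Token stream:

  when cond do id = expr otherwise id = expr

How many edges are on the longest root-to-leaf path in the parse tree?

3

[S [M when cond do [M id = expr] otherwise [M id = expr]]]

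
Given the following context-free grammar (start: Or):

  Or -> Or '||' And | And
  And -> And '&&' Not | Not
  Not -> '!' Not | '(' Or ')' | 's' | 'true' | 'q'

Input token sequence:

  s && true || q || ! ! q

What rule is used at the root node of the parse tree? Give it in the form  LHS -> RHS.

Or -> Or '||' And

[Or [Or [Or [And [And [Not s]] && [Not true]]] || [And [Not q]]] || [And [Not ! [Not ! [Not q]]]]]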